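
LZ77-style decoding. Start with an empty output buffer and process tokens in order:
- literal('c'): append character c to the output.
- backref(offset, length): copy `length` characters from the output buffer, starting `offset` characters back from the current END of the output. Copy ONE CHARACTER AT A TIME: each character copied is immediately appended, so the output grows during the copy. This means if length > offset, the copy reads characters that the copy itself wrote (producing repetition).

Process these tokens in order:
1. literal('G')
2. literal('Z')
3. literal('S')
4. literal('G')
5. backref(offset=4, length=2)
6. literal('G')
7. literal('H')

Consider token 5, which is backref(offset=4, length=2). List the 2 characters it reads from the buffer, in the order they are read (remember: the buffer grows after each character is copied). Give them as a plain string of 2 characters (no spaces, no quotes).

Token 1: literal('G'). Output: "G"
Token 2: literal('Z'). Output: "GZ"
Token 3: literal('S'). Output: "GZS"
Token 4: literal('G'). Output: "GZSG"
Token 5: backref(off=4, len=2). Buffer before: "GZSG" (len 4)
  byte 1: read out[0]='G', append. Buffer now: "GZSGG"
  byte 2: read out[1]='Z', append. Buffer now: "GZSGGZ"

Answer: GZ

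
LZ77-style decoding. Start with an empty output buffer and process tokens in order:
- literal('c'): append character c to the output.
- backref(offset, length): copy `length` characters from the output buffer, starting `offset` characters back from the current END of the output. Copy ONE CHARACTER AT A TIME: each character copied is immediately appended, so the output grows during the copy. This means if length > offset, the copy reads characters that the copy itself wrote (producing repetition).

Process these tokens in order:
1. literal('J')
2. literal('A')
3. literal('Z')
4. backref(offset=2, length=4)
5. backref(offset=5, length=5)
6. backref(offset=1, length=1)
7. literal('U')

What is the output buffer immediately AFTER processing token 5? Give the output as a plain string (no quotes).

Token 1: literal('J'). Output: "J"
Token 2: literal('A'). Output: "JA"
Token 3: literal('Z'). Output: "JAZ"
Token 4: backref(off=2, len=4) (overlapping!). Copied 'AZAZ' from pos 1. Output: "JAZAZAZ"
Token 5: backref(off=5, len=5). Copied 'ZAZAZ' from pos 2. Output: "JAZAZAZZAZAZ"

Answer: JAZAZAZZAZAZ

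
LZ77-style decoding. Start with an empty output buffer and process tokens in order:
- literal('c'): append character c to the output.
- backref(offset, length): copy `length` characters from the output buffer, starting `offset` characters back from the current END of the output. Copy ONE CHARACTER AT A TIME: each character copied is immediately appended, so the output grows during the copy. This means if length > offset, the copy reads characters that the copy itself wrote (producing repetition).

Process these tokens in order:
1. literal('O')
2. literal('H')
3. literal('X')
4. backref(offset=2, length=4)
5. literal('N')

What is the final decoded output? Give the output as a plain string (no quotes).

Token 1: literal('O'). Output: "O"
Token 2: literal('H'). Output: "OH"
Token 3: literal('X'). Output: "OHX"
Token 4: backref(off=2, len=4) (overlapping!). Copied 'HXHX' from pos 1. Output: "OHXHXHX"
Token 5: literal('N'). Output: "OHXHXHXN"

Answer: OHXHXHXN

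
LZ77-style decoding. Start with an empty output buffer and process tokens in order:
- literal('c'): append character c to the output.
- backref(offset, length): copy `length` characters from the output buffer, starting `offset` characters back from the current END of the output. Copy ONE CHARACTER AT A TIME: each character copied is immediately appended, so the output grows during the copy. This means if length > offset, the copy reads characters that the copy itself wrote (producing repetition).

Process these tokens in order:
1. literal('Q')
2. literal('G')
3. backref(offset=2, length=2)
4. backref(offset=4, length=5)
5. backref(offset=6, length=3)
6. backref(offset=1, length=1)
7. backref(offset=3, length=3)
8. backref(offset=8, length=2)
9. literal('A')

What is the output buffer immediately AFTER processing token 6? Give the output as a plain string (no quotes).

Token 1: literal('Q'). Output: "Q"
Token 2: literal('G'). Output: "QG"
Token 3: backref(off=2, len=2). Copied 'QG' from pos 0. Output: "QGQG"
Token 4: backref(off=4, len=5) (overlapping!). Copied 'QGQGQ' from pos 0. Output: "QGQGQGQGQ"
Token 5: backref(off=6, len=3). Copied 'GQG' from pos 3. Output: "QGQGQGQGQGQG"
Token 6: backref(off=1, len=1). Copied 'G' from pos 11. Output: "QGQGQGQGQGQGG"

Answer: QGQGQGQGQGQGG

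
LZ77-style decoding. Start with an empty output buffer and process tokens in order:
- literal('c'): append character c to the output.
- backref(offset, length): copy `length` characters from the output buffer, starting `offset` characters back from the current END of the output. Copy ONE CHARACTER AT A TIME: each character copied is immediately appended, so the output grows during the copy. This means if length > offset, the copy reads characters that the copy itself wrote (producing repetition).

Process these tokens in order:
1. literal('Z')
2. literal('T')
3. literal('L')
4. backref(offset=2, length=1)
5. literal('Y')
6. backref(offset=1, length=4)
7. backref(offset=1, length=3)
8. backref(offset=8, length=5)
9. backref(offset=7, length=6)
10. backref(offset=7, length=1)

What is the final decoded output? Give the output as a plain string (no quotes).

Token 1: literal('Z'). Output: "Z"
Token 2: literal('T'). Output: "ZT"
Token 3: literal('L'). Output: "ZTL"
Token 4: backref(off=2, len=1). Copied 'T' from pos 1. Output: "ZTLT"
Token 5: literal('Y'). Output: "ZTLTY"
Token 6: backref(off=1, len=4) (overlapping!). Copied 'YYYY' from pos 4. Output: "ZTLTYYYYY"
Token 7: backref(off=1, len=3) (overlapping!). Copied 'YYY' from pos 8. Output: "ZTLTYYYYYYYY"
Token 8: backref(off=8, len=5). Copied 'YYYYY' from pos 4. Output: "ZTLTYYYYYYYYYYYYY"
Token 9: backref(off=7, len=6). Copied 'YYYYYY' from pos 10. Output: "ZTLTYYYYYYYYYYYYYYYYYYY"
Token 10: backref(off=7, len=1). Copied 'Y' from pos 16. Output: "ZTLTYYYYYYYYYYYYYYYYYYYY"

Answer: ZTLTYYYYYYYYYYYYYYYYYYYY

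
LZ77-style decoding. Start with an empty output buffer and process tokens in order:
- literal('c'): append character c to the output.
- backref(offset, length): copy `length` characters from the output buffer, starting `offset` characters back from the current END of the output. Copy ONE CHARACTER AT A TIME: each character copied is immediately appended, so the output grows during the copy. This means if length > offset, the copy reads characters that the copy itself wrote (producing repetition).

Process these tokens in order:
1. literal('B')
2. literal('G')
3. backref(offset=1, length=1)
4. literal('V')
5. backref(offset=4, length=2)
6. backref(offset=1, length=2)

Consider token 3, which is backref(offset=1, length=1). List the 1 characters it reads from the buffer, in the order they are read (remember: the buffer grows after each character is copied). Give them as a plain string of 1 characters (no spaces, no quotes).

Answer: G

Derivation:
Token 1: literal('B'). Output: "B"
Token 2: literal('G'). Output: "BG"
Token 3: backref(off=1, len=1). Buffer before: "BG" (len 2)
  byte 1: read out[1]='G', append. Buffer now: "BGG"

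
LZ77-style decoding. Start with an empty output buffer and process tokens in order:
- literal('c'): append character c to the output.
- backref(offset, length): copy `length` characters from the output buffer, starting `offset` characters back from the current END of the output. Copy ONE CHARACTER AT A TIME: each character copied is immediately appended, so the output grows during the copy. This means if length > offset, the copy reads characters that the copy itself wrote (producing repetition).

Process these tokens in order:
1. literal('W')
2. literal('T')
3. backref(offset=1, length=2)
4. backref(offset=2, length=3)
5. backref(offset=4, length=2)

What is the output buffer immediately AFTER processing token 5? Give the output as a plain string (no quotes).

Answer: WTTTTTTTT

Derivation:
Token 1: literal('W'). Output: "W"
Token 2: literal('T'). Output: "WT"
Token 3: backref(off=1, len=2) (overlapping!). Copied 'TT' from pos 1. Output: "WTTT"
Token 4: backref(off=2, len=3) (overlapping!). Copied 'TTT' from pos 2. Output: "WTTTTTT"
Token 5: backref(off=4, len=2). Copied 'TT' from pos 3. Output: "WTTTTTTTT"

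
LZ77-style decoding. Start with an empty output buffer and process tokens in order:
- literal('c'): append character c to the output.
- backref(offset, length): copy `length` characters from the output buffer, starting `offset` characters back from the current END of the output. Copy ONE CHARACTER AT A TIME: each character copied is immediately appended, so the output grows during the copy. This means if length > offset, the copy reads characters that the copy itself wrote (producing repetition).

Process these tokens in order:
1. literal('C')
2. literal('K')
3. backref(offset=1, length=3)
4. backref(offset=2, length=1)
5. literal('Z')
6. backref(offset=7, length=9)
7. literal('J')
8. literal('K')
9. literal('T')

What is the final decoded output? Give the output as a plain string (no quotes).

Token 1: literal('C'). Output: "C"
Token 2: literal('K'). Output: "CK"
Token 3: backref(off=1, len=3) (overlapping!). Copied 'KKK' from pos 1. Output: "CKKKK"
Token 4: backref(off=2, len=1). Copied 'K' from pos 3. Output: "CKKKKK"
Token 5: literal('Z'). Output: "CKKKKKZ"
Token 6: backref(off=7, len=9) (overlapping!). Copied 'CKKKKKZCK' from pos 0. Output: "CKKKKKZCKKKKKZCK"
Token 7: literal('J'). Output: "CKKKKKZCKKKKKZCKJ"
Token 8: literal('K'). Output: "CKKKKKZCKKKKKZCKJK"
Token 9: literal('T'). Output: "CKKKKKZCKKKKKZCKJKT"

Answer: CKKKKKZCKKKKKZCKJKT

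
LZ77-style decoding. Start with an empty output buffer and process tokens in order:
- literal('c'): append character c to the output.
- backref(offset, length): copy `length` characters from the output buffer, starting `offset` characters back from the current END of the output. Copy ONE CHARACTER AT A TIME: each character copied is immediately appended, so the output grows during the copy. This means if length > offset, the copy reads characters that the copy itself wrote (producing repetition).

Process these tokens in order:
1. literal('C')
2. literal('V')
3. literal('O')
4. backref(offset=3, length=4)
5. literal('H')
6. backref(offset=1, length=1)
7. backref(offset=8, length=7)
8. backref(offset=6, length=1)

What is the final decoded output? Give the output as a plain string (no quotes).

Answer: CVOCVOCHHVOCVOCHO

Derivation:
Token 1: literal('C'). Output: "C"
Token 2: literal('V'). Output: "CV"
Token 3: literal('O'). Output: "CVO"
Token 4: backref(off=3, len=4) (overlapping!). Copied 'CVOC' from pos 0. Output: "CVOCVOC"
Token 5: literal('H'). Output: "CVOCVOCH"
Token 6: backref(off=1, len=1). Copied 'H' from pos 7. Output: "CVOCVOCHH"
Token 7: backref(off=8, len=7). Copied 'VOCVOCH' from pos 1. Output: "CVOCVOCHHVOCVOCH"
Token 8: backref(off=6, len=1). Copied 'O' from pos 10. Output: "CVOCVOCHHVOCVOCHO"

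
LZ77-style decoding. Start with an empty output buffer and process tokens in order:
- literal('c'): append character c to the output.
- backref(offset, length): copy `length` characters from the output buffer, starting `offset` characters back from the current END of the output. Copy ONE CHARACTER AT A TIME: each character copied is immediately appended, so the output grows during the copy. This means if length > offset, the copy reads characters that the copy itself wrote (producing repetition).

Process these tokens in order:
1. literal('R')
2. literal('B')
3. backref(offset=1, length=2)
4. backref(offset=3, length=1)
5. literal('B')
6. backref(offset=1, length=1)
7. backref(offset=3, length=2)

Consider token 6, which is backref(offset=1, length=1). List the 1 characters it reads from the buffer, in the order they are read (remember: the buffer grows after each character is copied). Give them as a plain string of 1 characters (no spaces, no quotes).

Answer: B

Derivation:
Token 1: literal('R'). Output: "R"
Token 2: literal('B'). Output: "RB"
Token 3: backref(off=1, len=2) (overlapping!). Copied 'BB' from pos 1. Output: "RBBB"
Token 4: backref(off=3, len=1). Copied 'B' from pos 1. Output: "RBBBB"
Token 5: literal('B'). Output: "RBBBBB"
Token 6: backref(off=1, len=1). Buffer before: "RBBBBB" (len 6)
  byte 1: read out[5]='B', append. Buffer now: "RBBBBBB"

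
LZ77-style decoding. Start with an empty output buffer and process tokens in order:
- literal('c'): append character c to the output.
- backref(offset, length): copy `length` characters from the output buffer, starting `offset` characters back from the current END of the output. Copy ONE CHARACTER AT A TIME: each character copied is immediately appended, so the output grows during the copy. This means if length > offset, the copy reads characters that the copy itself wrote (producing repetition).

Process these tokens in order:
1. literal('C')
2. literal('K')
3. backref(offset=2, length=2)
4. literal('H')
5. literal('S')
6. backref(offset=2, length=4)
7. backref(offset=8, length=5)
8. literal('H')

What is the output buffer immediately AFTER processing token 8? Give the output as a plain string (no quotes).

Token 1: literal('C'). Output: "C"
Token 2: literal('K'). Output: "CK"
Token 3: backref(off=2, len=2). Copied 'CK' from pos 0. Output: "CKCK"
Token 4: literal('H'). Output: "CKCKH"
Token 5: literal('S'). Output: "CKCKHS"
Token 6: backref(off=2, len=4) (overlapping!). Copied 'HSHS' from pos 4. Output: "CKCKHSHSHS"
Token 7: backref(off=8, len=5). Copied 'CKHSH' from pos 2. Output: "CKCKHSHSHSCKHSH"
Token 8: literal('H'). Output: "CKCKHSHSHSCKHSHH"

Answer: CKCKHSHSHSCKHSHH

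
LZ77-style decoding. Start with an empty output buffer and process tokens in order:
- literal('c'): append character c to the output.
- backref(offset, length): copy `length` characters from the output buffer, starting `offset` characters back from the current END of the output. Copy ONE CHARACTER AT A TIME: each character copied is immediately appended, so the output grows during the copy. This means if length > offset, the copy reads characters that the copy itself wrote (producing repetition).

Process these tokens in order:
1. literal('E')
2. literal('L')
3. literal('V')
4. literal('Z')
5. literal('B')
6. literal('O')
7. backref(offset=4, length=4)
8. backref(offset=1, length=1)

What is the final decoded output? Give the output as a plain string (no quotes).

Answer: ELVZBOVZBOO

Derivation:
Token 1: literal('E'). Output: "E"
Token 2: literal('L'). Output: "EL"
Token 3: literal('V'). Output: "ELV"
Token 4: literal('Z'). Output: "ELVZ"
Token 5: literal('B'). Output: "ELVZB"
Token 6: literal('O'). Output: "ELVZBO"
Token 7: backref(off=4, len=4). Copied 'VZBO' from pos 2. Output: "ELVZBOVZBO"
Token 8: backref(off=1, len=1). Copied 'O' from pos 9. Output: "ELVZBOVZBOO"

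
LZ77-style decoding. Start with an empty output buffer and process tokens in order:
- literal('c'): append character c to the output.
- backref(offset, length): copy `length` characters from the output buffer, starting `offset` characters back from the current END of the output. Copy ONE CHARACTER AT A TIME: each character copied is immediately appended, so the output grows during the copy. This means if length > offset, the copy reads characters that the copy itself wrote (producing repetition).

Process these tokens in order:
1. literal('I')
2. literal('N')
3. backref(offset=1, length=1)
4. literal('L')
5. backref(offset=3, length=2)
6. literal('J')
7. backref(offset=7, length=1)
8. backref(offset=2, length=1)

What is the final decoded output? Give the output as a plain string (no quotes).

Token 1: literal('I'). Output: "I"
Token 2: literal('N'). Output: "IN"
Token 3: backref(off=1, len=1). Copied 'N' from pos 1. Output: "INN"
Token 4: literal('L'). Output: "INNL"
Token 5: backref(off=3, len=2). Copied 'NN' from pos 1. Output: "INNLNN"
Token 6: literal('J'). Output: "INNLNNJ"
Token 7: backref(off=7, len=1). Copied 'I' from pos 0. Output: "INNLNNJI"
Token 8: backref(off=2, len=1). Copied 'J' from pos 6. Output: "INNLNNJIJ"

Answer: INNLNNJIJ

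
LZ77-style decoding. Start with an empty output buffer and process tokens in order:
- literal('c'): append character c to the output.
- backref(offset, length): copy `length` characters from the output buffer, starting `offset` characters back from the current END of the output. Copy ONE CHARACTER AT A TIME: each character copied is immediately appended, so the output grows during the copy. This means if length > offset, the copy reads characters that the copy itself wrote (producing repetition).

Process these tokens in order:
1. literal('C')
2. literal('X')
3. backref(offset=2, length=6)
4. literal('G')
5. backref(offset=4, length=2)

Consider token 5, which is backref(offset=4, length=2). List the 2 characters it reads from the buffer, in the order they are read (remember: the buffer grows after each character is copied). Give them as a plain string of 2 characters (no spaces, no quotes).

Answer: XC

Derivation:
Token 1: literal('C'). Output: "C"
Token 2: literal('X'). Output: "CX"
Token 3: backref(off=2, len=6) (overlapping!). Copied 'CXCXCX' from pos 0. Output: "CXCXCXCX"
Token 4: literal('G'). Output: "CXCXCXCXG"
Token 5: backref(off=4, len=2). Buffer before: "CXCXCXCXG" (len 9)
  byte 1: read out[5]='X', append. Buffer now: "CXCXCXCXGX"
  byte 2: read out[6]='C', append. Buffer now: "CXCXCXCXGXC"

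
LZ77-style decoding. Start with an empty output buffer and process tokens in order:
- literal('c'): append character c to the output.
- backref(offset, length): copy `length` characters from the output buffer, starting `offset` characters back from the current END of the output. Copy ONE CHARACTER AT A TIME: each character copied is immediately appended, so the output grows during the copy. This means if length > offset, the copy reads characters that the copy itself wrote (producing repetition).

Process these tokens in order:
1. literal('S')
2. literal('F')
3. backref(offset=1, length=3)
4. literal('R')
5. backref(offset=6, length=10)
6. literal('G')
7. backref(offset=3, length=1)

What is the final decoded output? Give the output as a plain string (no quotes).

Token 1: literal('S'). Output: "S"
Token 2: literal('F'). Output: "SF"
Token 3: backref(off=1, len=3) (overlapping!). Copied 'FFF' from pos 1. Output: "SFFFF"
Token 4: literal('R'). Output: "SFFFFR"
Token 5: backref(off=6, len=10) (overlapping!). Copied 'SFFFFRSFFF' from pos 0. Output: "SFFFFRSFFFFRSFFF"
Token 6: literal('G'). Output: "SFFFFRSFFFFRSFFFG"
Token 7: backref(off=3, len=1). Copied 'F' from pos 14. Output: "SFFFFRSFFFFRSFFFGF"

Answer: SFFFFRSFFFFRSFFFGF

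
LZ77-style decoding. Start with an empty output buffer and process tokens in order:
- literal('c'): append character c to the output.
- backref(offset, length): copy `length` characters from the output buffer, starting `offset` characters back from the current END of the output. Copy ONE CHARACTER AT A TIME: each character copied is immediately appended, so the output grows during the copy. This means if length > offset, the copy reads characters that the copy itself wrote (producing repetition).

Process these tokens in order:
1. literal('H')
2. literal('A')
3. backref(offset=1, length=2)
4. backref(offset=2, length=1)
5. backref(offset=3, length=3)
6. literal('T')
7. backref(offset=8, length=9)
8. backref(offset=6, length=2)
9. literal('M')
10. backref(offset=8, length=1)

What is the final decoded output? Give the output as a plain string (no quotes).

Answer: HAAAAAAATAAAAAAATAAAMA

Derivation:
Token 1: literal('H'). Output: "H"
Token 2: literal('A'). Output: "HA"
Token 3: backref(off=1, len=2) (overlapping!). Copied 'AA' from pos 1. Output: "HAAA"
Token 4: backref(off=2, len=1). Copied 'A' from pos 2. Output: "HAAAA"
Token 5: backref(off=3, len=3). Copied 'AAA' from pos 2. Output: "HAAAAAAA"
Token 6: literal('T'). Output: "HAAAAAAAT"
Token 7: backref(off=8, len=9) (overlapping!). Copied 'AAAAAAATA' from pos 1. Output: "HAAAAAAATAAAAAAATA"
Token 8: backref(off=6, len=2). Copied 'AA' from pos 12. Output: "HAAAAAAATAAAAAAATAAA"
Token 9: literal('M'). Output: "HAAAAAAATAAAAAAATAAAM"
Token 10: backref(off=8, len=1). Copied 'A' from pos 13. Output: "HAAAAAAATAAAAAAATAAAMA"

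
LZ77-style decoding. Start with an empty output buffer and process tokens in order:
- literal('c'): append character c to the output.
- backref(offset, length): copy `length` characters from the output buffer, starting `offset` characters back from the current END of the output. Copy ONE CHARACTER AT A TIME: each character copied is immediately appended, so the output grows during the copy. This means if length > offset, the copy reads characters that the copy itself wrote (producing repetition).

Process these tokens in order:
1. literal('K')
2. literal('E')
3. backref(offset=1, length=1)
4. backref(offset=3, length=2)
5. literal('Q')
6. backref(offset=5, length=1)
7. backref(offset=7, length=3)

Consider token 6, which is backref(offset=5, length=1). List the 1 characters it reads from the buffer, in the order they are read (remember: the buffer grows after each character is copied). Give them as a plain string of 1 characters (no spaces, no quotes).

Answer: E

Derivation:
Token 1: literal('K'). Output: "K"
Token 2: literal('E'). Output: "KE"
Token 3: backref(off=1, len=1). Copied 'E' from pos 1. Output: "KEE"
Token 4: backref(off=3, len=2). Copied 'KE' from pos 0. Output: "KEEKE"
Token 5: literal('Q'). Output: "KEEKEQ"
Token 6: backref(off=5, len=1). Buffer before: "KEEKEQ" (len 6)
  byte 1: read out[1]='E', append. Buffer now: "KEEKEQE"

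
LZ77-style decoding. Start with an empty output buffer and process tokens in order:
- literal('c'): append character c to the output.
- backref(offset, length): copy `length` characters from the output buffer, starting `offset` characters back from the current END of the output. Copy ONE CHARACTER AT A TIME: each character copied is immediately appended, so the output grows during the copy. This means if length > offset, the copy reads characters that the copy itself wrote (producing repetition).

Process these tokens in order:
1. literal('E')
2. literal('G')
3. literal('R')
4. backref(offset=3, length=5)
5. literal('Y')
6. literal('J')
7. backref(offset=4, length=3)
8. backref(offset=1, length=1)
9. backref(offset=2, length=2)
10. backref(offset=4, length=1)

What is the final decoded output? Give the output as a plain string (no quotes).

Answer: EGREGREGYJEGYYYYY

Derivation:
Token 1: literal('E'). Output: "E"
Token 2: literal('G'). Output: "EG"
Token 3: literal('R'). Output: "EGR"
Token 4: backref(off=3, len=5) (overlapping!). Copied 'EGREG' from pos 0. Output: "EGREGREG"
Token 5: literal('Y'). Output: "EGREGREGY"
Token 6: literal('J'). Output: "EGREGREGYJ"
Token 7: backref(off=4, len=3). Copied 'EGY' from pos 6. Output: "EGREGREGYJEGY"
Token 8: backref(off=1, len=1). Copied 'Y' from pos 12. Output: "EGREGREGYJEGYY"
Token 9: backref(off=2, len=2). Copied 'YY' from pos 12. Output: "EGREGREGYJEGYYYY"
Token 10: backref(off=4, len=1). Copied 'Y' from pos 12. Output: "EGREGREGYJEGYYYYY"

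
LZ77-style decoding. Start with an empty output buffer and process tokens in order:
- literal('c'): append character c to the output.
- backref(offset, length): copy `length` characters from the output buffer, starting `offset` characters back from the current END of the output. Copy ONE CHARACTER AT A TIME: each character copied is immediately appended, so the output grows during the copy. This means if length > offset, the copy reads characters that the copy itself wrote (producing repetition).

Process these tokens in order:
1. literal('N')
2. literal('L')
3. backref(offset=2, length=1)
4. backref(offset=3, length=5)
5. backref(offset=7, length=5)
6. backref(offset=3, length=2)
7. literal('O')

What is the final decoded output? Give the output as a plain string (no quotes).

Answer: NLNNLNNLLNNLNNLO

Derivation:
Token 1: literal('N'). Output: "N"
Token 2: literal('L'). Output: "NL"
Token 3: backref(off=2, len=1). Copied 'N' from pos 0. Output: "NLN"
Token 4: backref(off=3, len=5) (overlapping!). Copied 'NLNNL' from pos 0. Output: "NLNNLNNL"
Token 5: backref(off=7, len=5). Copied 'LNNLN' from pos 1. Output: "NLNNLNNLLNNLN"
Token 6: backref(off=3, len=2). Copied 'NL' from pos 10. Output: "NLNNLNNLLNNLNNL"
Token 7: literal('O'). Output: "NLNNLNNLLNNLNNLO"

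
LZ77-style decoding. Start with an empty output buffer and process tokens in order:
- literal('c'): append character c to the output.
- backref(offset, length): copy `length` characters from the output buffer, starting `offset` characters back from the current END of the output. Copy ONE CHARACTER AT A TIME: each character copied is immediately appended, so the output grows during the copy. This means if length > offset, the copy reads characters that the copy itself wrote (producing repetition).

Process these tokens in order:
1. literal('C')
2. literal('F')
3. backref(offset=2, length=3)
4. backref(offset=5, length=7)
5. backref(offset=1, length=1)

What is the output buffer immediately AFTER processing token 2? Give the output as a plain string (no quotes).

Token 1: literal('C'). Output: "C"
Token 2: literal('F'). Output: "CF"

Answer: CF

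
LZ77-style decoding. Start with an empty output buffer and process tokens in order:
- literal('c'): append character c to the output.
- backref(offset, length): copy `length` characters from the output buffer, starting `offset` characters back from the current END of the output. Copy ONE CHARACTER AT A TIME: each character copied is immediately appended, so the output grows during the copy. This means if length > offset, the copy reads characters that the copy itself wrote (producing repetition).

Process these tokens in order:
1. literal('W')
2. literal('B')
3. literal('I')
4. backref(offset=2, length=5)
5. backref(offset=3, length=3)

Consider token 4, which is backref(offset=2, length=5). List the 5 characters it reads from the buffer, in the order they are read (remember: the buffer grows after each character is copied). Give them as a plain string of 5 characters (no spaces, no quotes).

Answer: BIBIB

Derivation:
Token 1: literal('W'). Output: "W"
Token 2: literal('B'). Output: "WB"
Token 3: literal('I'). Output: "WBI"
Token 4: backref(off=2, len=5). Buffer before: "WBI" (len 3)
  byte 1: read out[1]='B', append. Buffer now: "WBIB"
  byte 2: read out[2]='I', append. Buffer now: "WBIBI"
  byte 3: read out[3]='B', append. Buffer now: "WBIBIB"
  byte 4: read out[4]='I', append. Buffer now: "WBIBIBI"
  byte 5: read out[5]='B', append. Buffer now: "WBIBIBIB"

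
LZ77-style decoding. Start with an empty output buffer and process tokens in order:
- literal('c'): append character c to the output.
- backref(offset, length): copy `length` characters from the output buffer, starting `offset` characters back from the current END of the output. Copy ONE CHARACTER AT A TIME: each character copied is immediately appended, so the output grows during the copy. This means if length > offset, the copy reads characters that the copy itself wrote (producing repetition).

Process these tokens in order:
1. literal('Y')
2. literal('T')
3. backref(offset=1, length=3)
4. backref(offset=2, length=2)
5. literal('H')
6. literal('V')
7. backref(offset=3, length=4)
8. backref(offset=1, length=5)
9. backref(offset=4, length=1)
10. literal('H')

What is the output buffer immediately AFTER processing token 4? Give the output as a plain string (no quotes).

Token 1: literal('Y'). Output: "Y"
Token 2: literal('T'). Output: "YT"
Token 3: backref(off=1, len=3) (overlapping!). Copied 'TTT' from pos 1. Output: "YTTTT"
Token 4: backref(off=2, len=2). Copied 'TT' from pos 3. Output: "YTTTTTT"

Answer: YTTTTTT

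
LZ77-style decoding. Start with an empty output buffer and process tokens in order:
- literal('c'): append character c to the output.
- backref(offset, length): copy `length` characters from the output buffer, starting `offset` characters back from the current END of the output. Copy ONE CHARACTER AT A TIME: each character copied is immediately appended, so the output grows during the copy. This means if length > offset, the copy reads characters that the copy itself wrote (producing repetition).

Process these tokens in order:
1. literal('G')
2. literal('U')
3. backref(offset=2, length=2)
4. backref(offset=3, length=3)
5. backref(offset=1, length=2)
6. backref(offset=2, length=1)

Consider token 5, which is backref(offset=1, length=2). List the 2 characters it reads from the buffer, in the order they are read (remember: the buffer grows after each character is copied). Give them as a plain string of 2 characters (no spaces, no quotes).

Answer: UU

Derivation:
Token 1: literal('G'). Output: "G"
Token 2: literal('U'). Output: "GU"
Token 3: backref(off=2, len=2). Copied 'GU' from pos 0. Output: "GUGU"
Token 4: backref(off=3, len=3). Copied 'UGU' from pos 1. Output: "GUGUUGU"
Token 5: backref(off=1, len=2). Buffer before: "GUGUUGU" (len 7)
  byte 1: read out[6]='U', append. Buffer now: "GUGUUGUU"
  byte 2: read out[7]='U', append. Buffer now: "GUGUUGUUU"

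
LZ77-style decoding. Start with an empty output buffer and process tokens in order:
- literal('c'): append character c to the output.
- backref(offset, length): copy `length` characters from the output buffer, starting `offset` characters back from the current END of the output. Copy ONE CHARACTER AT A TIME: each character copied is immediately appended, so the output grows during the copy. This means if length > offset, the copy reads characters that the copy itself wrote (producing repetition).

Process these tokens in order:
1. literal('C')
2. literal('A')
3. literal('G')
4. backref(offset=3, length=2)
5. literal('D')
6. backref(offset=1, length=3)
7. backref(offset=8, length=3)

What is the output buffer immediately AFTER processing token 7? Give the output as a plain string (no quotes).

Token 1: literal('C'). Output: "C"
Token 2: literal('A'). Output: "CA"
Token 3: literal('G'). Output: "CAG"
Token 4: backref(off=3, len=2). Copied 'CA' from pos 0. Output: "CAGCA"
Token 5: literal('D'). Output: "CAGCAD"
Token 6: backref(off=1, len=3) (overlapping!). Copied 'DDD' from pos 5. Output: "CAGCADDDD"
Token 7: backref(off=8, len=3). Copied 'AGC' from pos 1. Output: "CAGCADDDDAGC"

Answer: CAGCADDDDAGC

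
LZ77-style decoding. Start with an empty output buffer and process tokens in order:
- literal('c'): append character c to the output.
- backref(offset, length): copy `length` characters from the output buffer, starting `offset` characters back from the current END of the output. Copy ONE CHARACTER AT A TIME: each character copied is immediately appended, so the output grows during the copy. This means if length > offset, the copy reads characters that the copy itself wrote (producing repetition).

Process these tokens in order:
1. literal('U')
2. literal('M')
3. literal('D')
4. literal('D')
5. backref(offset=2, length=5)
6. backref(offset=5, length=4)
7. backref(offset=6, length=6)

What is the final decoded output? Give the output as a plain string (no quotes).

Answer: UMDDDDDDDDDDDDDDDDD

Derivation:
Token 1: literal('U'). Output: "U"
Token 2: literal('M'). Output: "UM"
Token 3: literal('D'). Output: "UMD"
Token 4: literal('D'). Output: "UMDD"
Token 5: backref(off=2, len=5) (overlapping!). Copied 'DDDDD' from pos 2. Output: "UMDDDDDDD"
Token 6: backref(off=5, len=4). Copied 'DDDD' from pos 4. Output: "UMDDDDDDDDDDD"
Token 7: backref(off=6, len=6). Copied 'DDDDDD' from pos 7. Output: "UMDDDDDDDDDDDDDDDDD"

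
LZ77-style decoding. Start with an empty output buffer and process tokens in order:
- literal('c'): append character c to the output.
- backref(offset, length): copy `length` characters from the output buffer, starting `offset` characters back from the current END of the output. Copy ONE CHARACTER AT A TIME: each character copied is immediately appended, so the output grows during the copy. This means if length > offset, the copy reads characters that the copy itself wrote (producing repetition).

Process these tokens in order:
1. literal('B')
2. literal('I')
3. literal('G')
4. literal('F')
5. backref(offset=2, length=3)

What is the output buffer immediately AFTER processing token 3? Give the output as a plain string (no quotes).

Token 1: literal('B'). Output: "B"
Token 2: literal('I'). Output: "BI"
Token 3: literal('G'). Output: "BIG"

Answer: BIG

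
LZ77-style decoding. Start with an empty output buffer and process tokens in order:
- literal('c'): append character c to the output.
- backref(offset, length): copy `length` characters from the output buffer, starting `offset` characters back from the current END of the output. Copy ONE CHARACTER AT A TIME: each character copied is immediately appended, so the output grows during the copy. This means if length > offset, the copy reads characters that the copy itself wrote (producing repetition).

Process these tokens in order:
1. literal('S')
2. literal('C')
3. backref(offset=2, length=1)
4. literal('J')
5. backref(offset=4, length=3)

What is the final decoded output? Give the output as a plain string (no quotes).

Token 1: literal('S'). Output: "S"
Token 2: literal('C'). Output: "SC"
Token 3: backref(off=2, len=1). Copied 'S' from pos 0. Output: "SCS"
Token 4: literal('J'). Output: "SCSJ"
Token 5: backref(off=4, len=3). Copied 'SCS' from pos 0. Output: "SCSJSCS"

Answer: SCSJSCS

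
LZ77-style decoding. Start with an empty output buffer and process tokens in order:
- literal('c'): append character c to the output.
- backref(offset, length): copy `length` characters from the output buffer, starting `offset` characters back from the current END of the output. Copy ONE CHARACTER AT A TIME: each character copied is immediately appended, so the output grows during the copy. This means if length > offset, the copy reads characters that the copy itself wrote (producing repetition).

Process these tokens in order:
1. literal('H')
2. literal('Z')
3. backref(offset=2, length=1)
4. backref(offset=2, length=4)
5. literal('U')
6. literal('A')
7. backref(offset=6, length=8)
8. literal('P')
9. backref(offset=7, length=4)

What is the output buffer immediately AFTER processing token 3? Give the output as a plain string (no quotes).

Answer: HZH

Derivation:
Token 1: literal('H'). Output: "H"
Token 2: literal('Z'). Output: "HZ"
Token 3: backref(off=2, len=1). Copied 'H' from pos 0. Output: "HZH"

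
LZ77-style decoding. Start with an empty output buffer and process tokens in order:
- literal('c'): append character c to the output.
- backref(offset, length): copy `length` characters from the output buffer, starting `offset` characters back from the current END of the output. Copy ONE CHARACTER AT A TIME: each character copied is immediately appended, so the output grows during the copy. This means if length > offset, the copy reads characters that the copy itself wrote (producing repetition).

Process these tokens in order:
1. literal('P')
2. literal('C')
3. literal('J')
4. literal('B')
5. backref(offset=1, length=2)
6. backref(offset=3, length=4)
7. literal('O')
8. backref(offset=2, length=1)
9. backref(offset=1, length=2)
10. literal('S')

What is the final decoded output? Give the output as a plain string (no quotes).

Token 1: literal('P'). Output: "P"
Token 2: literal('C'). Output: "PC"
Token 3: literal('J'). Output: "PCJ"
Token 4: literal('B'). Output: "PCJB"
Token 5: backref(off=1, len=2) (overlapping!). Copied 'BB' from pos 3. Output: "PCJBBB"
Token 6: backref(off=3, len=4) (overlapping!). Copied 'BBBB' from pos 3. Output: "PCJBBBBBBB"
Token 7: literal('O'). Output: "PCJBBBBBBBO"
Token 8: backref(off=2, len=1). Copied 'B' from pos 9. Output: "PCJBBBBBBBOB"
Token 9: backref(off=1, len=2) (overlapping!). Copied 'BB' from pos 11. Output: "PCJBBBBBBBOBBB"
Token 10: literal('S'). Output: "PCJBBBBBBBOBBBS"

Answer: PCJBBBBBBBOBBBS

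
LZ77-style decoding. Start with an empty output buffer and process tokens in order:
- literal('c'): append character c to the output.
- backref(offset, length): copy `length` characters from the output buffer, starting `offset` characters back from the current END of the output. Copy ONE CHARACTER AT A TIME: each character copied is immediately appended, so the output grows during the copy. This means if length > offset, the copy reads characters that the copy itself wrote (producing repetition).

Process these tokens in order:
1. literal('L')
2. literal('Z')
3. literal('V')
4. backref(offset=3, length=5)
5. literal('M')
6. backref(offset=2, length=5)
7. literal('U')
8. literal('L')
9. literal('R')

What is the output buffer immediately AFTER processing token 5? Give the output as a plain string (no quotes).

Token 1: literal('L'). Output: "L"
Token 2: literal('Z'). Output: "LZ"
Token 3: literal('V'). Output: "LZV"
Token 4: backref(off=3, len=5) (overlapping!). Copied 'LZVLZ' from pos 0. Output: "LZVLZVLZ"
Token 5: literal('M'). Output: "LZVLZVLZM"

Answer: LZVLZVLZM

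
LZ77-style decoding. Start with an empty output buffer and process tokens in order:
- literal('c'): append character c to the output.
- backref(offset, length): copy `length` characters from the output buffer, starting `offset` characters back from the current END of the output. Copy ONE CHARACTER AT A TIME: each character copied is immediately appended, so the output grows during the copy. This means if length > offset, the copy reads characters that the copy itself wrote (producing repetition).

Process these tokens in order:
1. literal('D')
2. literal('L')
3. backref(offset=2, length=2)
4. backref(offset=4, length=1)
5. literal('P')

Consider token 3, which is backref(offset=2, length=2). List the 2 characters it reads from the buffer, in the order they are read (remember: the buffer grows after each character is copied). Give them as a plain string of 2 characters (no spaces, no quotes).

Answer: DL

Derivation:
Token 1: literal('D'). Output: "D"
Token 2: literal('L'). Output: "DL"
Token 3: backref(off=2, len=2). Buffer before: "DL" (len 2)
  byte 1: read out[0]='D', append. Buffer now: "DLD"
  byte 2: read out[1]='L', append. Buffer now: "DLDL"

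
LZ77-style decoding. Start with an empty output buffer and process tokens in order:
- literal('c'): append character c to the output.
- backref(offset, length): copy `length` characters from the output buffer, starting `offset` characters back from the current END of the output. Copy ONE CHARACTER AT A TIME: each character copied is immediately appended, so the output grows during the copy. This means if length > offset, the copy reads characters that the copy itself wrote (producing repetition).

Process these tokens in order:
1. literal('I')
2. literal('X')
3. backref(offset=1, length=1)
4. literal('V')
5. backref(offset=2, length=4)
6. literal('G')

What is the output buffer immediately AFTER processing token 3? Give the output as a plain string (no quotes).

Token 1: literal('I'). Output: "I"
Token 2: literal('X'). Output: "IX"
Token 3: backref(off=1, len=1). Copied 'X' from pos 1. Output: "IXX"

Answer: IXX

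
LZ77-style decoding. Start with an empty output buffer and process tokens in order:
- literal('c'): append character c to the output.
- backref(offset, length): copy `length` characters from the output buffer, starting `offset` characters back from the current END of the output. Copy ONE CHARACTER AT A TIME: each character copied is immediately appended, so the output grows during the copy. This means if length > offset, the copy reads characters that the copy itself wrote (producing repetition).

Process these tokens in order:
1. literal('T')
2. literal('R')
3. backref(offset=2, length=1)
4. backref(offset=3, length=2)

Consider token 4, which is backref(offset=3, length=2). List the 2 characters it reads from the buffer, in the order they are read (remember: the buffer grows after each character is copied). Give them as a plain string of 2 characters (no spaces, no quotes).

Token 1: literal('T'). Output: "T"
Token 2: literal('R'). Output: "TR"
Token 3: backref(off=2, len=1). Copied 'T' from pos 0. Output: "TRT"
Token 4: backref(off=3, len=2). Buffer before: "TRT" (len 3)
  byte 1: read out[0]='T', append. Buffer now: "TRTT"
  byte 2: read out[1]='R', append. Buffer now: "TRTTR"

Answer: TR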